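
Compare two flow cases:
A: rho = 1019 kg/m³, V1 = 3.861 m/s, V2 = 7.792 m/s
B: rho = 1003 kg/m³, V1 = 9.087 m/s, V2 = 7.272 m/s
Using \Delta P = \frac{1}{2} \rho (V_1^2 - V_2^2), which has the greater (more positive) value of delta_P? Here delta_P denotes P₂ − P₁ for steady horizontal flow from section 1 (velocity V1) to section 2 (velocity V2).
delta_P(A) = -23.34 kPa, delta_P(B) = 14.89 kPa. Answer: B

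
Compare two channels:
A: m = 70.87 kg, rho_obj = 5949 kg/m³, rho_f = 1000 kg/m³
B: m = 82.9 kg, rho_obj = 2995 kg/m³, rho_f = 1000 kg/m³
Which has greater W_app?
W_app(A) = 578.4 N, W_app(B) = 541.7 N. Answer: A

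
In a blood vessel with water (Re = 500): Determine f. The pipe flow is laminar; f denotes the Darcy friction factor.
Formula: f = \frac{64}{Re}
f = 64/500 = 0.128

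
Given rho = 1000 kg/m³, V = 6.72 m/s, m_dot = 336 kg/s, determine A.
Formula: \dot{m} = \rho A V
Substituting knowns: 336 = 1000·A·6.72
Solving for A: A = 336/(1000·6.72) = 0.05 m²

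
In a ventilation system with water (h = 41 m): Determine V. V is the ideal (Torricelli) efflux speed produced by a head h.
Formula: V = \sqrt{2 g h}
V = √(2·9.81·41) = 28.36 m/s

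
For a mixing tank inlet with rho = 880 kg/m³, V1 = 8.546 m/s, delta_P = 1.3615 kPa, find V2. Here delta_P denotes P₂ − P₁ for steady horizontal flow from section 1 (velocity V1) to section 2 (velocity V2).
Formula: \Delta P = \frac{1}{2} \rho (V_1^2 - V_2^2)
Substituting knowns: 1.3615 = 0.5·880·(8.546² − V2²)/1000
Solving for V2: V2 = √(8.546² − 2·(1.3615·1000)/880) = 8.363 m/s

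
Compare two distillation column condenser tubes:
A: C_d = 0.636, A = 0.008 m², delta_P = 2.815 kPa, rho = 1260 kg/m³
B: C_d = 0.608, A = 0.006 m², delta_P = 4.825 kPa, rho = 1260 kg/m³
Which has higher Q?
Q(A) = 10.76 L/s, Q(B) = 10.1 L/s. Answer: A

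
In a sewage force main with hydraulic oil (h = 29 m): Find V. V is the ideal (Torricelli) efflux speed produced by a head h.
Formula: V = \sqrt{2 g h}
V = √(2·9.81·29) = 23.85 m/s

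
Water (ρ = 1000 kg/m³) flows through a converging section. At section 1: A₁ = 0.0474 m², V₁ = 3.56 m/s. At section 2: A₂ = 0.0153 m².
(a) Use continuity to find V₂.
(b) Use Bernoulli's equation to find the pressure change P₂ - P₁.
(a) Continuity: A₁V₁=A₂V₂ -> V₂=A₁V₁/A₂=0.0474*3.56/0.0153=11.03 m/s
(b) Bernoulli: P₂-P₁=0.5*rho*(V₁^2-V₂^2)/1000=0.5*1000*(3.56^2-11.03^2)/1000=-54.49 kPa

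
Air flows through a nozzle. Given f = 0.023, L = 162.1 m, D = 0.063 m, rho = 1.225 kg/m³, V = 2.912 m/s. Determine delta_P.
Formula: \Delta P = f \frac{L}{D} \frac{\rho V^2}{2}
delta_P = 0.023·(162.1/0.063)·0.5·1.225·2.912²/1000 = 0.3074 kPa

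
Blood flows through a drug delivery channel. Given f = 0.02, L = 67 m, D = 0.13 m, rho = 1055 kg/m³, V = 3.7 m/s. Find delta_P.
Formula: \Delta P = f \frac{L}{D} \frac{\rho V^2}{2}
delta_P = 0.02·(67/0.13)·0.5·1055·3.7²/1000 = 74.44 kPa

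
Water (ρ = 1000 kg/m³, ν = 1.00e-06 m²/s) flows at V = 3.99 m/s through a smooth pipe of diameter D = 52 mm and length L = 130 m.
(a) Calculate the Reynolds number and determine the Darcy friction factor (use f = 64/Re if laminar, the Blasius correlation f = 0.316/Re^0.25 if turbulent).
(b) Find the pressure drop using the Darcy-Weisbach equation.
(a) Re = V·D/ν = 3.99·0.052/1.00e-06 = 207480 → turbulent (Re > 4000); f = 0.316/Re^0.25 = 0.316/207480^0.25 = 0.014806 (Blasius is strictly valid for Re ≲ 1e5; used here as the smooth-pipe estimate the problem specifies)
(b) Darcy-Weisbach: ΔP = f·(L/D)·½ρV²/1000 = 0.014806·(130/0.052)·½·1000·3.99²/1000 = 294.6 kPa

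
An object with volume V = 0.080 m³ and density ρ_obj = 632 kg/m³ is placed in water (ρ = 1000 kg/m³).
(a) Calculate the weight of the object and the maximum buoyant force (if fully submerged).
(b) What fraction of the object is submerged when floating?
(a) W=rho_obj*g*V=632*9.81*0.080=496.0 N; F_B(max)=rho*g*V=1000*9.81*0.080=784.8 N
(b) Floating fraction=rho_obj/rho=632/1000=0.632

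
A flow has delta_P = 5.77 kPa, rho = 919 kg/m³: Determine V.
Formula: V = \sqrt{\frac{2 \Delta P}{\rho}}
V = √(2·(5.77·1000)/919) = 3.544 m/s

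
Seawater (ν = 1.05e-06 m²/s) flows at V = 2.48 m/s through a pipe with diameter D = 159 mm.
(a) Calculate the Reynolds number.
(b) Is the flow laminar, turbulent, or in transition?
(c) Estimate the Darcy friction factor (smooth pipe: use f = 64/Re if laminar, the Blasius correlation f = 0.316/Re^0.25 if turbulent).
(a) Re = V·D/ν = 2.48·0.159/1.05e-06 = 375540
(b) Flow regime: turbulent (Re > 4000)
(c) Friction factor: f = 0.316/Re^0.25 = 0.316/375540^0.25 = 0.01277 (Blasius is strictly valid for Re ≲ 1e5; used here as the smooth-pipe estimate the problem specifies)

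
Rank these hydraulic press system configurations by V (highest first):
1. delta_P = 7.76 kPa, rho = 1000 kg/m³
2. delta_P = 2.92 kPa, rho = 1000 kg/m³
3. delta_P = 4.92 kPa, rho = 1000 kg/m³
Case 1: V = 3.94 m/s
Case 2: V = 2.417 m/s
Case 3: V = 3.137 m/s
Ranking (highest first): 1, 3, 2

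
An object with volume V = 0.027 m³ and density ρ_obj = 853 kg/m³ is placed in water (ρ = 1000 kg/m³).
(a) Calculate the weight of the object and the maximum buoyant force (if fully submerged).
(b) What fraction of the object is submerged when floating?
(a) W=rho_obj*g*V=853*9.81*0.027=225.9 N; F_B(max)=rho*g*V=1000*9.81*0.027=264.9 N
(b) Floating fraction=rho_obj/rho=853/1000=0.853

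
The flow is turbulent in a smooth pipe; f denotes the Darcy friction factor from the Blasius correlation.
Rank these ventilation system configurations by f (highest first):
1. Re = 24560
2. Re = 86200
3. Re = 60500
Case 1: f = 0.02524
Case 2: f = 0.01844
Case 3: f = 0.02015
Ranking (highest first): 1, 3, 2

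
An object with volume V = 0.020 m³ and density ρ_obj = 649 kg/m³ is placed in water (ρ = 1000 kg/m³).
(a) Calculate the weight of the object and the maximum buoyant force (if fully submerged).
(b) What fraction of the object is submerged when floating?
(a) W=rho_obj*g*V=649*9.81*0.020=127.3 N; F_B(max)=rho*g*V=1000*9.81*0.020=196.2 N
(b) Floating fraction=rho_obj/rho=649/1000=0.649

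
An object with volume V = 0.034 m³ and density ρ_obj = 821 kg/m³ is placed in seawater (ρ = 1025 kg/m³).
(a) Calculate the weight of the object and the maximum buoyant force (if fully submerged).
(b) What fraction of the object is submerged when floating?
(a) W=rho_obj*g*V=821*9.81*0.034=273.8 N; F_B(max)=rho*g*V=1025*9.81*0.034=341.9 N
(b) Floating fraction=rho_obj/rho=821/1025=0.801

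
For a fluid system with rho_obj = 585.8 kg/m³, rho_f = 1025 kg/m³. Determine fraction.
Formula: f_{sub} = \frac{\rho_{obj}}{\rho_f}
fraction = 585.8/1025 = 0.5715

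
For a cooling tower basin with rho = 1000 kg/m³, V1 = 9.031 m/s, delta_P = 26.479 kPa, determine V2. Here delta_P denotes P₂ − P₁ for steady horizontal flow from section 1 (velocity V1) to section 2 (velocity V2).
Formula: \Delta P = \frac{1}{2} \rho (V_1^2 - V_2^2)
Substituting knowns: 26.479 = 0.5·1000·(9.031² − V2²)/1000
Solving for V2: V2 = √(9.031² − 2·(26.479·1000)/1000) = 5.348 m/s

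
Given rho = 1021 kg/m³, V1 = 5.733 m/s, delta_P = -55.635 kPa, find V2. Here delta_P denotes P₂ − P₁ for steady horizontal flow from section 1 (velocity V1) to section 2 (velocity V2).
Formula: \Delta P = \frac{1}{2} \rho (V_1^2 - V_2^2)
Substituting knowns: -55.635 = 0.5·1021·(5.733² − V2²)/1000
Solving for V2: V2 = √(5.733² − 2·(-55.635·1000)/1021) = 11.91 m/s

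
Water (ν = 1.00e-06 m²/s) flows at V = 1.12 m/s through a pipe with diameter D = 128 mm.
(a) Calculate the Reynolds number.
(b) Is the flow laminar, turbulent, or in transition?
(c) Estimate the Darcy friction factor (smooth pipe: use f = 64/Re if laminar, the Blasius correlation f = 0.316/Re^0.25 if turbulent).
(a) Re = V·D/ν = 1.12·0.128/1.00e-06 = 143360
(b) Flow regime: turbulent (Re > 4000)
(c) Friction factor: f = 0.316/Re^0.25 = 0.316/143360^0.25 = 0.01624 (Blasius is strictly valid for Re ≲ 1e5; used here as the smooth-pipe estimate the problem specifies)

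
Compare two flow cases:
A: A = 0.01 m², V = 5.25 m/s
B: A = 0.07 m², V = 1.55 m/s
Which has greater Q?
Q(A) = 52.5 L/s, Q(B) = 108.5 L/s. Answer: B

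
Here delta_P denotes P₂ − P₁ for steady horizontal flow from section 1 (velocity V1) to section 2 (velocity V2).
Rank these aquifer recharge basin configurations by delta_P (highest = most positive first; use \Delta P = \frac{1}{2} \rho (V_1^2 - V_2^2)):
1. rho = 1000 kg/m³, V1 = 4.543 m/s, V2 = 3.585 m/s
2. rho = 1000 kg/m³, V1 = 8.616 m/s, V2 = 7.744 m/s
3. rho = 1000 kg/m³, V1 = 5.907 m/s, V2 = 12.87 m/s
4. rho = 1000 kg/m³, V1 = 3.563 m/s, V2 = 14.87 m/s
Case 1: delta_P = 3.893 kPa
Case 2: delta_P = 7.133 kPa
Case 3: delta_P = -65.37 kPa
Case 4: delta_P = -104.2 kPa
Ranking (highest first): 2, 1, 3, 4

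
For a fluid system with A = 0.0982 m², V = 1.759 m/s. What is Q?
Formula: Q = A V
Q = 0.0982·1.759·1000 = 172.7 L/s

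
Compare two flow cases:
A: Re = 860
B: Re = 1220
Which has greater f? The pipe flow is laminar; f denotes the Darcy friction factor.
f(A) = 0.07442, f(B) = 0.05246. Answer: A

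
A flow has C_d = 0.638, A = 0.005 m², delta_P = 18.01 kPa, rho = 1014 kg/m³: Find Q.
Formula: Q = C_d A \sqrt{\frac{2 \Delta P}{\rho}}
Q = 0.638·0.005·√(2·(18.01·1000)/1014)·1000 = 19.01 L/s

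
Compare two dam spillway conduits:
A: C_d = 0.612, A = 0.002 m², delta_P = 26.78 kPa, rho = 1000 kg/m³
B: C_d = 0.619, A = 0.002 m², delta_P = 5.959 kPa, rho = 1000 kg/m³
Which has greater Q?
Q(A) = 8.958 L/s, Q(B) = 4.274 L/s. Answer: A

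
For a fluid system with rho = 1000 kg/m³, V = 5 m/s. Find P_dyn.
Formula: P_{dyn} = \frac{1}{2} \rho V^2
P_dyn = 0.5·1000·5²/1000 = 12.5 kPa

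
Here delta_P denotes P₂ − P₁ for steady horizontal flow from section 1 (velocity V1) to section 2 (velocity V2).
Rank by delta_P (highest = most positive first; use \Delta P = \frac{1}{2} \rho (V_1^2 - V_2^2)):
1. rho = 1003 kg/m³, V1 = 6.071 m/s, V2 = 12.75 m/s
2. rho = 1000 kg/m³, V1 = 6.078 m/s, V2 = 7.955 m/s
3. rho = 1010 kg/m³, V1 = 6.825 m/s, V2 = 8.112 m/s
Case 1: delta_P = -63.04 kPa
Case 2: delta_P = -13.17 kPa
Case 3: delta_P = -9.708 kPa
Ranking (highest first): 3, 2, 1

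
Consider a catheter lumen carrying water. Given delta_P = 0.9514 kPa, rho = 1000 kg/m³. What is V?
Formula: V = \sqrt{\frac{2 \Delta P}{\rho}}
V = √(2·(0.9514·1000)/1000) = 1.379 m/s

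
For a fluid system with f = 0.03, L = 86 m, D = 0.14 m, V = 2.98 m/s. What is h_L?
Formula: h_L = f \frac{L}{D} \frac{V^2}{2g}
h_L = 0.03·(86/0.14)·2.98²/(2·9.81) = 8.341 m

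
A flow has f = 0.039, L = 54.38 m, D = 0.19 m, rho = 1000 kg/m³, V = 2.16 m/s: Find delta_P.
Formula: \Delta P = f \frac{L}{D} \frac{\rho V^2}{2}
delta_P = 0.039·(54.38/0.19)·0.5·1000·2.16²/1000 = 26.04 kPa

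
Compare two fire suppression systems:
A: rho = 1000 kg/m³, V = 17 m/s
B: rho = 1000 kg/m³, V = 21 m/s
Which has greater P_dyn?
P_dyn(A) = 144.5 kPa, P_dyn(B) = 220.5 kPa. Answer: B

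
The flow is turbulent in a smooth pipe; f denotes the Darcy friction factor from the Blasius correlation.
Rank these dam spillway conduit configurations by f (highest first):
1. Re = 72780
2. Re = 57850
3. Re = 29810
Case 1: f = 0.01924
Case 2: f = 0.02038
Case 3: f = 0.02405
Ranking (highest first): 3, 2, 1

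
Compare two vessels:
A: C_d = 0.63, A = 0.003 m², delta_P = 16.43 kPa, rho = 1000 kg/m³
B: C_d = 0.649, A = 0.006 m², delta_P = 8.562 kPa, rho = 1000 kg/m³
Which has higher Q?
Q(A) = 10.83 L/s, Q(B) = 16.11 L/s. Answer: B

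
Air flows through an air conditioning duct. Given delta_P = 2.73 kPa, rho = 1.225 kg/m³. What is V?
Formula: V = \sqrt{\frac{2 \Delta P}{\rho}}
V = √(2·(2.73·1000)/1.225) = 66.76 m/s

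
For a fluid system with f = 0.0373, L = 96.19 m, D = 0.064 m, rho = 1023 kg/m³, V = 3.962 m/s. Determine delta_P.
Formula: \Delta P = f \frac{L}{D} \frac{\rho V^2}{2}
delta_P = 0.0373·(96.19/0.064)·0.5·1023·3.962²/1000 = 450.1 kPa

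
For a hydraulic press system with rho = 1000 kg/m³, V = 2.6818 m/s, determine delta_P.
Formula: V = \sqrt{\frac{2 \Delta P}{\rho}}
Substituting knowns: 2.6818 = √(2·(delta_P·1000)/1000)
Solving for delta_P: delta_P = 2.6818²·1000/2/1000 = 3.596 kPa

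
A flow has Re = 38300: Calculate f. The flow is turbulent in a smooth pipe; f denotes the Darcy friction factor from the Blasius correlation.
Formula: f = \frac{0.316}{Re^{0.25}}
f = 0.316/38300^0.25 = 0.02259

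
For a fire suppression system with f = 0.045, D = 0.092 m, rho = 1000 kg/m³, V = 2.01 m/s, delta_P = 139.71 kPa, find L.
Formula: \Delta P = f \frac{L}{D} \frac{\rho V^2}{2}
Substituting knowns: 139.71 = 0.045·(L/0.092)·0.5·1000·2.01²/1000
Solving for L: L = (139.71·1000)·0.092/(0.045·0.5·1000·2.01²) = 141.4 m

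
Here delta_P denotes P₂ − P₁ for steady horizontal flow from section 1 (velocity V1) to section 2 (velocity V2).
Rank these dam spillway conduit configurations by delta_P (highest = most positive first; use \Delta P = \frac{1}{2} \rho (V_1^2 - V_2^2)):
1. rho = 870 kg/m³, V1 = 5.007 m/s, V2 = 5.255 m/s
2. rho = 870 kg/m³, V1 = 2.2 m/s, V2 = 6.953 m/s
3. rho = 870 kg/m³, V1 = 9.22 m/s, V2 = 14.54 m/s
Case 1: delta_P = -1.107 kPa
Case 2: delta_P = -18.92 kPa
Case 3: delta_P = -54.99 kPa
Ranking (highest first): 1, 2, 3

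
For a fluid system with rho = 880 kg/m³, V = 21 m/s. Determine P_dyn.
Formula: P_{dyn} = \frac{1}{2} \rho V^2
P_dyn = 0.5·880·21²/1000 = 194 kPa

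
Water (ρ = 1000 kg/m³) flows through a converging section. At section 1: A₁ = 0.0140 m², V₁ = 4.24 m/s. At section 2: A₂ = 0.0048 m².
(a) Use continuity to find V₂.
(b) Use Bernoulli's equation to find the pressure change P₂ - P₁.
(a) Continuity: A₁V₁=A₂V₂ -> V₂=A₁V₁/A₂=0.0140*4.24/0.0048=12.37 m/s
(b) Bernoulli: P₂-P₁=0.5*rho*(V₁^2-V₂^2)/1000=0.5*1000*(4.24^2-12.37^2)/1000=-67.52 kPa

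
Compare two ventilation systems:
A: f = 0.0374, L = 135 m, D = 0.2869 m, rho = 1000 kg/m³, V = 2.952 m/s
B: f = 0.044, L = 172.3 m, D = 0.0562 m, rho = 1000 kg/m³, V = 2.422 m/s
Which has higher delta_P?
delta_P(A) = 76.68 kPa, delta_P(B) = 395.7 kPa. Answer: B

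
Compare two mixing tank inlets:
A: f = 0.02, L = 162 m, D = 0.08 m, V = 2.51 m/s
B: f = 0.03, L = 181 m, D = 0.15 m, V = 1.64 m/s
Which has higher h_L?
h_L(A) = 13 m, h_L(B) = 4.962 m. Answer: A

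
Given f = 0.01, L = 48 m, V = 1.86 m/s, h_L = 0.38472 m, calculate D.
Formula: h_L = f \frac{L}{D} \frac{V^2}{2g}
Substituting knowns: 0.38472 = 0.01·(48/D)·1.86²/(2·9.81)
Solving for D: D = 0.01·48·1.86²/(2·9.81·0.38472) = 0.22 m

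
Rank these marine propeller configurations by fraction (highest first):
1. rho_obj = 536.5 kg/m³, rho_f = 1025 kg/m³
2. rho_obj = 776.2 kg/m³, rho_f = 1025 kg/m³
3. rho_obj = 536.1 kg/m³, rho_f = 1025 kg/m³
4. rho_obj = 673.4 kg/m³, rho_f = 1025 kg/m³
Case 1: fraction = 0.5234
Case 2: fraction = 0.7573
Case 3: fraction = 0.523
Case 4: fraction = 0.657
Ranking (highest first): 2, 4, 1, 3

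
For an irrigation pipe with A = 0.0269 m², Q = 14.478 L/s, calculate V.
Formula: Q = A V
Substituting knowns: 14.478 = 0.0269·V·1000
Solving for V: V = (14.478/1000)/0.0269 = 0.5382 m/s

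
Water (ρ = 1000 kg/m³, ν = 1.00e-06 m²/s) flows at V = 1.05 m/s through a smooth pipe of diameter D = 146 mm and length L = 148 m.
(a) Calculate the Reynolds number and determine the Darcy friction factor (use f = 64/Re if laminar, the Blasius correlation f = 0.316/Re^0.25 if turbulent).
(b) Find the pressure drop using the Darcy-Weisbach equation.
(a) Re = V·D/ν = 1.05·0.146/1.00e-06 = 153300 → turbulent (Re > 4000); f = 0.316/Re^0.25 = 0.316/153300^0.25 = 0.01597 (Blasius is strictly valid for Re ≲ 1e5; used here as the smooth-pipe estimate the problem specifies)
(b) Darcy-Weisbach: ΔP = f·(L/D)·½ρV²/1000 = 0.01597·(148/0.146)·½·1000·1.05²/1000 = 8.924 kPa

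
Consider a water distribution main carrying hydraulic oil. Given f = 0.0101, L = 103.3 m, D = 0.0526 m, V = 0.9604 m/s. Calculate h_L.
Formula: h_L = f \frac{L}{D} \frac{V^2}{2g}
h_L = 0.0101·(103.3/0.0526)·0.9604²/(2·9.81) = 0.9325 m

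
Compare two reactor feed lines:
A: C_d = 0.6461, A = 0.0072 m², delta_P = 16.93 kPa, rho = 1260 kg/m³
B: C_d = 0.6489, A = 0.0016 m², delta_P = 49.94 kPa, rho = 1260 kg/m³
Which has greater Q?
Q(A) = 24.12 L/s, Q(B) = 9.244 L/s. Answer: A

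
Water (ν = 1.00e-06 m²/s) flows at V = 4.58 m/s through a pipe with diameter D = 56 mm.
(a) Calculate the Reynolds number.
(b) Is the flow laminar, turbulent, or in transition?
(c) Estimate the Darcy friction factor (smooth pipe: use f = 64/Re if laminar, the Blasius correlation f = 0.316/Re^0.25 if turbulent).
(a) Re = V·D/ν = 4.58·0.056/1.00e-06 = 256480
(b) Flow regime: turbulent (Re > 4000)
(c) Friction factor: f = 0.316/Re^0.25 = 0.316/256480^0.25 = 0.01404 (Blasius is strictly valid for Re ≲ 1e5; used here as the smooth-pipe estimate the problem specifies)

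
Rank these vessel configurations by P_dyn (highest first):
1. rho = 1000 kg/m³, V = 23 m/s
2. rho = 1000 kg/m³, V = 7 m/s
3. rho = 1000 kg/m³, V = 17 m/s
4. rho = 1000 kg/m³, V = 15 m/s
Case 1: P_dyn = 264.5 kPa
Case 2: P_dyn = 24.5 kPa
Case 3: P_dyn = 144.5 kPa
Case 4: P_dyn = 112.5 kPa
Ranking (highest first): 1, 3, 4, 2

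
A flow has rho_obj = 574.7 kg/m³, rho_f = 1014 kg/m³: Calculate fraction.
Formula: f_{sub} = \frac{\rho_{obj}}{\rho_f}
fraction = 574.7/1014 = 0.5668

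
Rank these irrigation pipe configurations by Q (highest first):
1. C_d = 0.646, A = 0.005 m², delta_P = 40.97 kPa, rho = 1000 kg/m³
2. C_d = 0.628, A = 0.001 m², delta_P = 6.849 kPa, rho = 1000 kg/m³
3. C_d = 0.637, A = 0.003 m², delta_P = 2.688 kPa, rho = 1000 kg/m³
Case 1: Q = 29.24 L/s
Case 2: Q = 2.324 L/s
Case 3: Q = 4.431 L/s
Ranking (highest first): 1, 3, 2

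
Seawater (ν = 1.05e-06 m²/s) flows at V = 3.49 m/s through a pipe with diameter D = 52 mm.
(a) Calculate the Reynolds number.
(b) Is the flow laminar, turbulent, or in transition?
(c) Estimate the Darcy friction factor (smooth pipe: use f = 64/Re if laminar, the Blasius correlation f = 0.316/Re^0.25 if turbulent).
(a) Re = V·D/ν = 3.49·0.052/1.05e-06 = 172840
(b) Flow regime: turbulent (Re > 4000)
(c) Friction factor: f = 0.316/Re^0.25 = 0.316/172840^0.25 = 0.0155 (Blasius is strictly valid for Re ≲ 1e5; used here as the smooth-pipe estimate the problem specifies)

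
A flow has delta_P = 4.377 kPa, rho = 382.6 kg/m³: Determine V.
Formula: V = \sqrt{\frac{2 \Delta P}{\rho}}
V = √(2·(4.377·1000)/382.6) = 4.783 m/s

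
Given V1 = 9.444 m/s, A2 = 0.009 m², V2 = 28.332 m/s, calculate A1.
Formula: V_2 = \frac{A_1 V_1}{A_2}
Substituting knowns: 28.332 = A1·9.444/0.009
Solving for A1: A1 = 28.332·0.009/9.444 = 0.027 m²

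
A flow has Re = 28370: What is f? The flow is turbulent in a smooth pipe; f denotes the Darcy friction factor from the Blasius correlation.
Formula: f = \frac{0.316}{Re^{0.25}}
f = 0.316/28370^0.25 = 0.02435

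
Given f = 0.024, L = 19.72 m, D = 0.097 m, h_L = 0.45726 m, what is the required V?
Formula: h_L = f \frac{L}{D} \frac{V^2}{2g}
Substituting knowns: 0.45726 = 0.024·(19.72/0.097)·V²/(2·9.81)
Solving for V: V = √(0.45726·2·9.81/(0.024·(19.72/0.097))) = 1.356 m/s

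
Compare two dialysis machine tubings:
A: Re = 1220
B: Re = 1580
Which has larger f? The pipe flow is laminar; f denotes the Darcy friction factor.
f(A) = 0.05246, f(B) = 0.04051. Answer: A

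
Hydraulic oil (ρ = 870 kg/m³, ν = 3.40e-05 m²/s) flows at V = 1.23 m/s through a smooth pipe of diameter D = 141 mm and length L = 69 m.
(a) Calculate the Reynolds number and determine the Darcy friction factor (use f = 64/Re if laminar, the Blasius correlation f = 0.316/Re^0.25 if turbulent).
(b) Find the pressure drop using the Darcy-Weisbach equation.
(a) Re = V·D/ν = 1.23·0.141/3.40e-05 = 5100.9 → turbulent (Re > 4000); f = 0.316/Re^0.25 = 0.316/5100.9^0.25 = 0.037392
(b) Darcy-Weisbach: ΔP = f·(L/D)·½ρV²/1000 = 0.037392·(69/0.141)·½·870·1.23²/1000 = 12.04 kPa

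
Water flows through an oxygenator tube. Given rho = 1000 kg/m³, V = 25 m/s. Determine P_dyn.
Formula: P_{dyn} = \frac{1}{2} \rho V^2
P_dyn = 0.5·1000·25²/1000 = 312.5 kPa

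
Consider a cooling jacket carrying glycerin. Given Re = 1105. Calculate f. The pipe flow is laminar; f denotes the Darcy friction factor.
Formula: f = \frac{64}{Re}
f = 64/1105 = 0.05792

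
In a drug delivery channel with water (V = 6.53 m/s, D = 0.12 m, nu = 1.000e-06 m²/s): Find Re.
Formula: Re = \frac{V D}{\nu}
Re = 6.53·0.12/1.000e-06 = 783600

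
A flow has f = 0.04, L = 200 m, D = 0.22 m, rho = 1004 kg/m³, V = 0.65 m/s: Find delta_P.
Formula: \Delta P = f \frac{L}{D} \frac{\rho V^2}{2}
delta_P = 0.04·(200/0.22)·0.5·1004·0.65²/1000 = 7.713 kPa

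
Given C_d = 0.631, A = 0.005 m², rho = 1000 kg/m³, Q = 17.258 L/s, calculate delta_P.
Formula: Q = C_d A \sqrt{\frac{2 \Delta P}{\rho}}
Substituting knowns: 17.258 = 0.631·0.005·√(2·(delta_P·1000)/1000)·1000
Solving for delta_P: delta_P = ((17.258/1000)/(0.631·0.005))²·1000/2/1000 = 14.96 kPa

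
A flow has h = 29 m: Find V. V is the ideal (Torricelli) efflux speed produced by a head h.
Formula: V = \sqrt{2 g h}
V = √(2·9.81·29) = 23.85 m/s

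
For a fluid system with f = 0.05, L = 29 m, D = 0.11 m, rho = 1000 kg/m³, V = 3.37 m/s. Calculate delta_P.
Formula: \Delta P = f \frac{L}{D} \frac{\rho V^2}{2}
delta_P = 0.05·(29/0.11)·0.5·1000·3.37²/1000 = 74.85 kPa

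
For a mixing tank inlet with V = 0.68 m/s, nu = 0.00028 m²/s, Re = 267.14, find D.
Formula: Re = \frac{V D}{\nu}
Substituting knowns: 267.14 = 0.68·D/0.00028
Solving for D: D = 267.14·0.00028/0.68 = 0.11 m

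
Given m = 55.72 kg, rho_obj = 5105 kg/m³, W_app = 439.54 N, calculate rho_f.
Formula: W_{app} = mg\left(1 - \frac{\rho_f}{\rho_{obj}}\right)
Substituting knowns: 439.54 = 55.72·9.81·(1 − rho_f/5105)
Solving for rho_f: rho_f = 5105·(1 − 439.54/(55.72·9.81)) = 1000 kg/m³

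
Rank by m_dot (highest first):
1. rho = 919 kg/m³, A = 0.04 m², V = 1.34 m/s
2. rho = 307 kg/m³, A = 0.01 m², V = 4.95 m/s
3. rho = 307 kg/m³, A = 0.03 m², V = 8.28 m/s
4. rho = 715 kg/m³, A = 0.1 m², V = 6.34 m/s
Case 1: m_dot = 49.26 kg/s
Case 2: m_dot = 15.2 kg/s
Case 3: m_dot = 76.26 kg/s
Case 4: m_dot = 453.3 kg/s
Ranking (highest first): 4, 3, 1, 2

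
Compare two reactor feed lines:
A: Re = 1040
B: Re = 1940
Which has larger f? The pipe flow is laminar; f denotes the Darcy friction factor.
f(A) = 0.06154, f(B) = 0.03299. Answer: A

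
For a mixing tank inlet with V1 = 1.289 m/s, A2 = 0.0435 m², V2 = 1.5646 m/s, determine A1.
Formula: V_2 = \frac{A_1 V_1}{A_2}
Substituting knowns: 1.5646 = A1·1.289/0.0435
Solving for A1: A1 = 1.5646·0.0435/1.289 = 0.0528 m²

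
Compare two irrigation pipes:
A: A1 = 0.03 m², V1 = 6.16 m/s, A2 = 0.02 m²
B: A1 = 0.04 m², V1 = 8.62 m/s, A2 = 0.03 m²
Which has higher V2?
V2(A) = 9.24 m/s, V2(B) = 11.49 m/s. Answer: B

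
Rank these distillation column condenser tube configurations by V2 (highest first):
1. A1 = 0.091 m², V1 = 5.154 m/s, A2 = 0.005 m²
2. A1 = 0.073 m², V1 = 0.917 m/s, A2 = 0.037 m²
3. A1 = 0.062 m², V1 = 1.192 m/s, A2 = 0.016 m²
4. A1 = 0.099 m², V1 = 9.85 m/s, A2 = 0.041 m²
Case 1: V2 = 93.8 m/s
Case 2: V2 = 1.809 m/s
Case 3: V2 = 4.619 m/s
Case 4: V2 = 23.78 m/s
Ranking (highest first): 1, 4, 3, 2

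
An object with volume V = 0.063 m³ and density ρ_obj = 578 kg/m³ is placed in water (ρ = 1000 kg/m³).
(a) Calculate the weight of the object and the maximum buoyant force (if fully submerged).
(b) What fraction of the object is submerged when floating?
(a) W=rho_obj*g*V=578*9.81*0.063=357.2 N; F_B(max)=rho*g*V=1000*9.81*0.063=618.0 N
(b) Floating fraction=rho_obj/rho=578/1000=0.578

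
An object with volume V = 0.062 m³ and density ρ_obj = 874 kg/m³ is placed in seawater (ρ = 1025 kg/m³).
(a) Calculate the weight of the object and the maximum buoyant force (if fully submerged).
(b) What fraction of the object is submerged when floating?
(a) W=rho_obj*g*V=874*9.81*0.062=531.6 N; F_B(max)=rho*g*V=1025*9.81*0.062=623.4 N
(b) Floating fraction=rho_obj/rho=874/1025=0.853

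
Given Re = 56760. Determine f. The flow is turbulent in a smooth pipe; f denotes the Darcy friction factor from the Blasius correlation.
Formula: f = \frac{0.316}{Re^{0.25}}
f = 0.316/56760^0.25 = 0.02047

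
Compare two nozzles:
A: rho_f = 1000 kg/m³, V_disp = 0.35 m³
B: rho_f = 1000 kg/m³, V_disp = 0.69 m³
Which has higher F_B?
F_B(A) = 3434 N, F_B(B) = 6769 N. Answer: B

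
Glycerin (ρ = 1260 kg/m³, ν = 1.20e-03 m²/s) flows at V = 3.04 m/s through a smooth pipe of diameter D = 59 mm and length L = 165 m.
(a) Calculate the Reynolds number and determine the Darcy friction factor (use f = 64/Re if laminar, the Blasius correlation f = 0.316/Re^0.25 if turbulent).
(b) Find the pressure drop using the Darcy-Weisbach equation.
(a) Re = V·D/ν = 3.04·0.059/1.20e-03 = 149.47 → laminar (Re < 2300); f = 64/Re = 64/149.47 = 0.42818
(b) Darcy-Weisbach: ΔP = f·(L/D)·½ρV²/1000 = 0.42818·(165/0.059)·½·1260·3.04²/1000 = 6972 kPa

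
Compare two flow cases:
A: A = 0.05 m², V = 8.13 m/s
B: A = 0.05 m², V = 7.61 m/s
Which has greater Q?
Q(A) = 406.5 L/s, Q(B) = 380.5 L/s. Answer: A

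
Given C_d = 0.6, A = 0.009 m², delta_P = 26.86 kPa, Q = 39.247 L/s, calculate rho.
Formula: Q = C_d A \sqrt{\frac{2 \Delta P}{\rho}}
Substituting knowns: 39.247 = 0.6·0.009·√(2·(26.86·1000)/rho)·1000
Solving for rho: rho = 2·(26.86·1000)/((39.247/1000)/(0.6·0.009))² = 1017 kg/m³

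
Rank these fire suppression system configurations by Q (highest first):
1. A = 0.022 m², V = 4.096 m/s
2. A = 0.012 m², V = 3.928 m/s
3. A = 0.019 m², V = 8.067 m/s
Case 1: Q = 90.11 L/s
Case 2: Q = 47.14 L/s
Case 3: Q = 153.3 L/s
Ranking (highest first): 3, 1, 2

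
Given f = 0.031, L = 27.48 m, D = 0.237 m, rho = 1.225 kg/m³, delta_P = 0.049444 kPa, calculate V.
Formula: \Delta P = f \frac{L}{D} \frac{\rho V^2}{2}
Substituting knowns: 0.049444 = 0.031·(27.48/0.237)·0.5·1.225·V²/1000
Solving for V: V = √((0.049444·1000)/(0.031·(27.48/0.237)·0.5·1.225)) = 4.739 m/s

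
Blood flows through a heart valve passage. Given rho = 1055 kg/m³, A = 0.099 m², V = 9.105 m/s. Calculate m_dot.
Formula: \dot{m} = \rho A V
m_dot = 1055·0.099·9.105 = 951 kg/s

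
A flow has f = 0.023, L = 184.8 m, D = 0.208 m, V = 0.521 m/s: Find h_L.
Formula: h_L = f \frac{L}{D} \frac{V^2}{2g}
h_L = 0.023·(184.8/0.208)·0.521²/(2·9.81) = 0.2827 m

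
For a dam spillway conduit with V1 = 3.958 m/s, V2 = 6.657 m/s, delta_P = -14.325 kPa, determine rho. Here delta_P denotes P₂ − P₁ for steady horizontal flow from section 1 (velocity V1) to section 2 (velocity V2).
Formula: \Delta P = \frac{1}{2} \rho (V_1^2 - V_2^2)
Substituting knowns: -14.325 = 0.5·rho·(3.958² − 6.657²)/1000
Solving for rho: rho = 2·(-14.325·1000)/(3.958² − 6.657²) = 1000 kg/m³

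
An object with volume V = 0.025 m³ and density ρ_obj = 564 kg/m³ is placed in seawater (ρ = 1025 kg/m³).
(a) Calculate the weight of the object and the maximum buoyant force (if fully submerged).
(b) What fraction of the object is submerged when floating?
(a) W=rho_obj*g*V=564*9.81*0.025=138.3 N; F_B(max)=rho*g*V=1025*9.81*0.025=251.4 N
(b) Floating fraction=rho_obj/rho=564/1025=0.550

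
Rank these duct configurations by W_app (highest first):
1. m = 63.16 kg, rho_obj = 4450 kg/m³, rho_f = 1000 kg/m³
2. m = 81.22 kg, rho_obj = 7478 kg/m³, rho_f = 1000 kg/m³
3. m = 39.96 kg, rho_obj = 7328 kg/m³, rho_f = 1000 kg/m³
Case 1: W_app = 480.4 N
Case 2: W_app = 690.2 N
Case 3: W_app = 338.5 N
Ranking (highest first): 2, 1, 3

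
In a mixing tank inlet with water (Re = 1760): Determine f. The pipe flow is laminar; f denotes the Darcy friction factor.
Formula: f = \frac{64}{Re}
f = 64/1760 = 0.03636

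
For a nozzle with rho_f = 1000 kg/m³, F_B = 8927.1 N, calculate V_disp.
Formula: F_B = \rho_f g V_{disp}
Substituting knowns: 8927.1 = 1000·9.81·V_disp
Solving for V_disp: V_disp = 8927.1/(1000·9.81) = 0.91 m³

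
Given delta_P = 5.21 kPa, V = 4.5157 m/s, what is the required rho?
Formula: V = \sqrt{\frac{2 \Delta P}{\rho}}
Substituting knowns: 4.5157 = √(2·(5.21·1000)/rho)
Solving for rho: rho = 2·(5.21·1000)/4.5157² = 511 kg/m³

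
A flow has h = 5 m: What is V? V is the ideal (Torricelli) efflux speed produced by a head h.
Formula: V = \sqrt{2 g h}
V = √(2·9.81·5) = 9.905 m/s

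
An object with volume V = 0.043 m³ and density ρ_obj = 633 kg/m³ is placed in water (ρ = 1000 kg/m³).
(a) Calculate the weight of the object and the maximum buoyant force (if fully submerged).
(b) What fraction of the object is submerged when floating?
(a) W=rho_obj*g*V=633*9.81*0.043=267.0 N; F_B(max)=rho*g*V=1000*9.81*0.043=421.8 N
(b) Floating fraction=rho_obj/rho=633/1000=0.633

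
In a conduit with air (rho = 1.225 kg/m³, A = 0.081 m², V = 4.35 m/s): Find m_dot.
Formula: \dot{m} = \rho A V
m_dot = 1.225·0.081·4.35 = 0.4316 kg/s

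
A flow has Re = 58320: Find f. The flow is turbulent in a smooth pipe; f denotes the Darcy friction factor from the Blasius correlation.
Formula: f = \frac{0.316}{Re^{0.25}}
f = 0.316/58320^0.25 = 0.02033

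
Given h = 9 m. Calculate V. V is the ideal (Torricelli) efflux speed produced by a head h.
Formula: V = \sqrt{2 g h}
V = √(2·9.81·9) = 13.29 m/s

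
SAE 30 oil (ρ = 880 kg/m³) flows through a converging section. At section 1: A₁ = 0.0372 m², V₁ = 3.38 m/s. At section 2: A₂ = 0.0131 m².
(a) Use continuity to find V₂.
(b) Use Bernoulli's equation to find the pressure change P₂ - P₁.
(a) Continuity: A₁V₁=A₂V₂ -> V₂=A₁V₁/A₂=0.0372*3.38/0.0131=9.60 m/s
(b) Bernoulli: P₂-P₁=0.5*rho*(V₁^2-V₂^2)/1000=0.5*880*(3.38^2-9.60^2)/1000=-35.52 kPa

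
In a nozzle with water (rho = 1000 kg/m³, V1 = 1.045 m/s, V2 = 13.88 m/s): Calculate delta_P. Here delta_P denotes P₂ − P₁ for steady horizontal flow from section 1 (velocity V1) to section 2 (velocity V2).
Formula: \Delta P = \frac{1}{2} \rho (V_1^2 - V_2^2)
delta_P = 0.5·1000·(1.045² − 13.88²)/1000 = -95.78 kPa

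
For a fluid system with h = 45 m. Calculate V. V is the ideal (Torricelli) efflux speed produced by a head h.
Formula: V = \sqrt{2 g h}
V = √(2·9.81·45) = 29.71 m/s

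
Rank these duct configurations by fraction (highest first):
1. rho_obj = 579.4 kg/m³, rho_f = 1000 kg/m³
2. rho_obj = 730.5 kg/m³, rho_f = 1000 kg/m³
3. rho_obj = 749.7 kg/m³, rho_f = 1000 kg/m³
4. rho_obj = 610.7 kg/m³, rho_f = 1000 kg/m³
Case 1: fraction = 0.5794
Case 2: fraction = 0.7305
Case 3: fraction = 0.7497
Case 4: fraction = 0.6107
Ranking (highest first): 3, 2, 4, 1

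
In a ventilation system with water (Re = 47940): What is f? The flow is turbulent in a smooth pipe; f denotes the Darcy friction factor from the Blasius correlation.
Formula: f = \frac{0.316}{Re^{0.25}}
f = 0.316/47940^0.25 = 0.02136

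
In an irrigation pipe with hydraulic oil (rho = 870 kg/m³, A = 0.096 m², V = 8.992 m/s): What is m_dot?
Formula: \dot{m} = \rho A V
m_dot = 870·0.096·8.992 = 751 kg/s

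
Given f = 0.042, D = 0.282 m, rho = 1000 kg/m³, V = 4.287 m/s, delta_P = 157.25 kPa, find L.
Formula: \Delta P = f \frac{L}{D} \frac{\rho V^2}{2}
Substituting knowns: 157.25 = 0.042·(L/0.282)·0.5·1000·4.287²/1000
Solving for L: L = (157.25·1000)·0.282/(0.042·0.5·1000·4.287²) = 114.9 m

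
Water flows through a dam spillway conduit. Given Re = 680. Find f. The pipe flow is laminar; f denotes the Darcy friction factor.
Formula: f = \frac{64}{Re}
f = 64/680 = 0.09412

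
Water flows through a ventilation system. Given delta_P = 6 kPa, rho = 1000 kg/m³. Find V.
Formula: V = \sqrt{\frac{2 \Delta P}{\rho}}
V = √(2·(6·1000)/1000) = 3.464 m/s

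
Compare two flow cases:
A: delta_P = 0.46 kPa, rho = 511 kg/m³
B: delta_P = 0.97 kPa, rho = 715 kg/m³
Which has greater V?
V(A) = 1.342 m/s, V(B) = 1.647 m/s. Answer: B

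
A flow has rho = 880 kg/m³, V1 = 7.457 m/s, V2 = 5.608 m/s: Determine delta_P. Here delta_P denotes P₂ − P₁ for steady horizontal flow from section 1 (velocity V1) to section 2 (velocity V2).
Formula: \Delta P = \frac{1}{2} \rho (V_1^2 - V_2^2)
delta_P = 0.5·880·(7.457² − 5.608²)/1000 = 10.63 kPa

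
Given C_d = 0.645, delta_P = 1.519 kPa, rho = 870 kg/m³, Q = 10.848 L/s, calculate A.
Formula: Q = C_d A \sqrt{\frac{2 \Delta P}{\rho}}
Substituting knowns: 10.848 = 0.645·A·√(2·(1.519·1000)/870)·1000
Solving for A: A = (10.848/1000)/(0.645·√(2·(1.519·1000)/870)) = 0.009 m²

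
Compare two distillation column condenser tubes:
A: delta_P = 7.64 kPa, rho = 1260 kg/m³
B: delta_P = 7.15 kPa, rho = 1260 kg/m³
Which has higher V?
V(A) = 3.482 m/s, V(B) = 3.369 m/s. Answer: A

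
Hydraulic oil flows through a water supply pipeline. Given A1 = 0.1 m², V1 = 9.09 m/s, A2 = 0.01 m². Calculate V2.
Formula: V_2 = \frac{A_1 V_1}{A_2}
V2 = 0.1·9.09/0.01 = 90.9 m/s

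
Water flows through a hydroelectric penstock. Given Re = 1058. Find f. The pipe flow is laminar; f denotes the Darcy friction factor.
Formula: f = \frac{64}{Re}
f = 64/1058 = 0.06049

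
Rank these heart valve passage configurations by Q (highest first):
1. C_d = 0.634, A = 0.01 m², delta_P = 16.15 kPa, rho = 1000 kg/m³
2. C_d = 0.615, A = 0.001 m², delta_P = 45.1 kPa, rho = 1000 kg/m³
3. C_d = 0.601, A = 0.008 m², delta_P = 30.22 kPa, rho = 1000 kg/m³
Case 1: Q = 36.03 L/s
Case 2: Q = 5.841 L/s
Case 3: Q = 37.38 L/s
Ranking (highest first): 3, 1, 2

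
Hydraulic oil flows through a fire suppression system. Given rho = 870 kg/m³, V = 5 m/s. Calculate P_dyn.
Formula: P_{dyn} = \frac{1}{2} \rho V^2
P_dyn = 0.5·870·5²/1000 = 10.88 kPa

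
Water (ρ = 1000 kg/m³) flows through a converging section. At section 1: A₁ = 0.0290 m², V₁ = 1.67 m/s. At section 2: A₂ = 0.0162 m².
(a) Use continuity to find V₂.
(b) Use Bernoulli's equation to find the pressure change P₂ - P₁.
(a) Continuity: A₁V₁=A₂V₂ -> V₂=A₁V₁/A₂=0.0290*1.67/0.0162=2.99 m/s
(b) Bernoulli: P₂-P₁=0.5*rho*(V₁^2-V₂^2)/1000=0.5*1000*(1.67^2-2.99^2)/1000=-3.076 kPa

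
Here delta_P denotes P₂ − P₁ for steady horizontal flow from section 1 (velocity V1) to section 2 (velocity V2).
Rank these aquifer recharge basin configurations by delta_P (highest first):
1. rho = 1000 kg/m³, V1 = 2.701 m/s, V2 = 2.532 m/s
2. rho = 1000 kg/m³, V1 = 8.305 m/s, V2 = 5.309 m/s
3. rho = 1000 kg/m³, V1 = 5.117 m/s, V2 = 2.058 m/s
Case 1: delta_P = 0.4422 kPa
Case 2: delta_P = 20.39 kPa
Case 3: delta_P = 10.97 kPa
Ranking (highest first): 2, 3, 1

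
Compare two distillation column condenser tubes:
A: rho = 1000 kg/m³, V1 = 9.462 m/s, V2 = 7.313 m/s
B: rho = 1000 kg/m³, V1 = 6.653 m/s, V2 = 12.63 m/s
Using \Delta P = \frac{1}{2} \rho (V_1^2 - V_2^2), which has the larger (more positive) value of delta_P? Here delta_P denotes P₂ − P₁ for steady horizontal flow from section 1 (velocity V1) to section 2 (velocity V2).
delta_P(A) = 18.02 kPa, delta_P(B) = -57.63 kPa. Answer: A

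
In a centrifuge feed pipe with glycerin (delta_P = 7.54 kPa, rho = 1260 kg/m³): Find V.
Formula: V = \sqrt{\frac{2 \Delta P}{\rho}}
V = √(2·(7.54·1000)/1260) = 3.46 m/s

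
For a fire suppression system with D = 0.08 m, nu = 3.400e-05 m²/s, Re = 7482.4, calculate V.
Formula: Re = \frac{V D}{\nu}
Substituting knowns: 7482.4 = V·0.08/3.400e-05
Solving for V: V = 7482.4·3.400e-05/0.08 = 3.18 m/s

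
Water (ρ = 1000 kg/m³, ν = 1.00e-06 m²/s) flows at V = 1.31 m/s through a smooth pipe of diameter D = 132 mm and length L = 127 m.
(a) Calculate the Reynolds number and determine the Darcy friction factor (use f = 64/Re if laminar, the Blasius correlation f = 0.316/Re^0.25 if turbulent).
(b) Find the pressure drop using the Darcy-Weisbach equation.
(a) Re = V·D/ν = 1.31·0.132/1.00e-06 = 172920 → turbulent (Re > 4000); f = 0.316/Re^0.25 = 0.316/172920^0.25 = 0.015496 (Blasius is strictly valid for Re ≲ 1e5; used here as the smooth-pipe estimate the problem specifies)
(b) Darcy-Weisbach: ΔP = f·(L/D)·½ρV²/1000 = 0.015496·(127/0.132)·½·1000·1.31²/1000 = 12.79 kPa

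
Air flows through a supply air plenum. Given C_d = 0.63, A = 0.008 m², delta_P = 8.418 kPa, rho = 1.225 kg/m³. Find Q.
Formula: Q = C_d A \sqrt{\frac{2 \Delta P}{\rho}}
Q = 0.63·0.008·√(2·(8.418·1000)/1.225)·1000 = 590.9 L/s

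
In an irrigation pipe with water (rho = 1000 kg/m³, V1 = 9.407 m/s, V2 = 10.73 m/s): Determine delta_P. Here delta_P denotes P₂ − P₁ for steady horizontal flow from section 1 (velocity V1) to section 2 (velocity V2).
Formula: \Delta P = \frac{1}{2} \rho (V_1^2 - V_2^2)
delta_P = 0.5·1000·(9.407² − 10.73²)/1000 = -13.32 kPa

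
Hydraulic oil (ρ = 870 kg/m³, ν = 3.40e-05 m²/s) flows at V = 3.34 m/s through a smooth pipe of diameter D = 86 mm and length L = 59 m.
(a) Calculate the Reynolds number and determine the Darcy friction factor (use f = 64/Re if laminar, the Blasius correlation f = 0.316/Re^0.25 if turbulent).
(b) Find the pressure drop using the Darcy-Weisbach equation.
(a) Re = V·D/ν = 3.34·0.086/3.40e-05 = 8448.2 → turbulent (Re > 4000); f = 0.316/Re^0.25 = 0.316/8448.2^0.25 = 0.032961
(b) Darcy-Weisbach: ΔP = f·(L/D)·½ρV²/1000 = 0.032961·(59/0.086)·½·870·3.34²/1000 = 109.7 kPa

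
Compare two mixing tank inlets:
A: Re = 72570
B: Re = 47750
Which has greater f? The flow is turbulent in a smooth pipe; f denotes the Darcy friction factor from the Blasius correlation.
f(A) = 0.01925, f(B) = 0.02138. Answer: B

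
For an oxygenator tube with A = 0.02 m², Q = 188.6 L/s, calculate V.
Formula: Q = A V
Substituting knowns: 188.6 = 0.02·V·1000
Solving for V: V = (188.6/1000)/0.02 = 9.43 m/s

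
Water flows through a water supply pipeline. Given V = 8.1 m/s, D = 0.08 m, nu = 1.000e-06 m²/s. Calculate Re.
Formula: Re = \frac{V D}{\nu}
Re = 8.1·0.08/1.000e-06 = 648000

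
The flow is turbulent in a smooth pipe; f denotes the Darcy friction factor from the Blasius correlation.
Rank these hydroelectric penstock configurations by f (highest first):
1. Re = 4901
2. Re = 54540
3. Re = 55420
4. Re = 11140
Case 1: f = 0.03777
Case 2: f = 0.02068
Case 3: f = 0.0206
Case 4: f = 0.03076
Ranking (highest first): 1, 4, 2, 3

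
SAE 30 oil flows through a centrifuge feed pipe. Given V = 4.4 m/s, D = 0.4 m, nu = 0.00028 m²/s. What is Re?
Formula: Re = \frac{V D}{\nu}
Re = 4.4·0.4/0.00028 = 6286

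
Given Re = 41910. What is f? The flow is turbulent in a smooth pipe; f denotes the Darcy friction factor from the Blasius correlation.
Formula: f = \frac{0.316}{Re^{0.25}}
f = 0.316/41910^0.25 = 0.02209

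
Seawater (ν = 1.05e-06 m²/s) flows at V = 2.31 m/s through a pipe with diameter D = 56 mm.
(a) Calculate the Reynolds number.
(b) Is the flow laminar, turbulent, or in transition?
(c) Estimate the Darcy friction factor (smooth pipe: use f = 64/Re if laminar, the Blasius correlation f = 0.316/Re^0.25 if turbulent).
(a) Re = V·D/ν = 2.31·0.056/1.05e-06 = 123200
(b) Flow regime: turbulent (Re > 4000)
(c) Friction factor: f = 0.316/Re^0.25 = 0.316/123200^0.25 = 0.01687 (Blasius is strictly valid for Re ≲ 1e5; used here as the smooth-pipe estimate the problem specifies)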